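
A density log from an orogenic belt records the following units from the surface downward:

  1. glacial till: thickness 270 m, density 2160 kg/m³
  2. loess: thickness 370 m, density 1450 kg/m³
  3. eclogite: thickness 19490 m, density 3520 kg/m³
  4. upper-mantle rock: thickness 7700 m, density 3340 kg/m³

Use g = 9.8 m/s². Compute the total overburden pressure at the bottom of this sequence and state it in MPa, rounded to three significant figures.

glacial till: 2160 kg/m³ × 9.8 m/s² × 270 m = 5.715×10^6 Pa = 5.715 MPa
loess: 1450 kg/m³ × 9.8 m/s² × 370 m = 5.258×10^6 Pa = 5.258 MPa
eclogite: 3520 kg/m³ × 9.8 m/s² × 19490 m = 6.723×10^8 Pa = 672.3 MPa
upper-mantle rock: 3340 kg/m³ × 9.8 m/s² × 7700 m = 2.520×10^8 Pa = 252.0 MPa
Total = 5.715 + 5.258 + 672.3 + 252.0 = 935.34 MPa

935 MPa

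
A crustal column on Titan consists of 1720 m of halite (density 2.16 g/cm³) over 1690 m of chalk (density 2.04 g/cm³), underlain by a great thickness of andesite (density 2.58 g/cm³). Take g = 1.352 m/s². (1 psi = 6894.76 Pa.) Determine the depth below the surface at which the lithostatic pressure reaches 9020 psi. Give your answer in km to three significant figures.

18.5 km

Pressure at base of upper layers: 2160×1.352×1720 + 2040×1.352×1690 = 9.684×10^6 Pa = 1405 psi
Remaining pressure to be supplied by andesite: 6.219×10^7 − 9.684×10^6 = 5.251×10^7 Pa
Additional depth in andesite = 5.251×10^7 Pa / (2580 kg/m³ × 1.352 m/s²) = 15053 m
Total depth = 3410 m + 15053 m = 18463 m
= 18.463 km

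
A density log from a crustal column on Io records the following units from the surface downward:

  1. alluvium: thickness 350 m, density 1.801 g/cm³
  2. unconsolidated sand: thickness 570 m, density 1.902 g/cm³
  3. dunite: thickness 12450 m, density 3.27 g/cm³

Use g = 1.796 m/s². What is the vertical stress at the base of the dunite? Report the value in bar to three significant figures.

alluvium: 1801 kg/m³ × 1.796 m/s² × 350 m = 1.132×10^6 Pa = 11.32 bar
unconsolidated sand: 1902 kg/m³ × 1.796 m/s² × 570 m = 1.947×10^6 Pa = 19.47 bar
dunite: 3270 kg/m³ × 1.796 m/s² × 12450 m = 7.312×10^7 Pa = 731.2 bar
Total = 11.32 + 19.47 + 731.2 = 761.97 bar

762 bar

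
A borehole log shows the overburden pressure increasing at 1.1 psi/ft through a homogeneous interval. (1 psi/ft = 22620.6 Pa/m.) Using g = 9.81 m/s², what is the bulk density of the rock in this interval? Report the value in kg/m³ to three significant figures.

ρ = (dP/dz)/g = 1.1 psi/ft / 9.81 m/s² = 24883 Pa/m / 9.81 m/s² = 2536.5 kg/m³

2540 kg/m³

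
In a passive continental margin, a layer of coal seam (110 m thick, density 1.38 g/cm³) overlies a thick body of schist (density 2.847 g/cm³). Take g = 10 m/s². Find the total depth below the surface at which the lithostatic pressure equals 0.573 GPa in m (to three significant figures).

Pressure at base of upper layers: 1380×10×110 = 1.518×10^6 Pa = 1.518×10^-3 GPa
Remaining pressure to be supplied by schist: 5.730×10^8 − 1.518×10^6 = 5.715×10^8 Pa
Additional depth in schist = 5.715×10^8 Pa / (2847 kg/m³ × 10 m/s²) = 20073 m
Total depth = 110 m + 20073 m = 20183 m

20200 m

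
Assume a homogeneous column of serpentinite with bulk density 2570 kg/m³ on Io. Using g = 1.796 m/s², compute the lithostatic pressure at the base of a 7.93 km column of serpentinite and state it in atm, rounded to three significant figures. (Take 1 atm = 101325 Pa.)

serpentinite: 2570 kg/m³ × 1.796 m/s² × 7930 m = 3.660×10^7 Pa = 361.2 atm

361 atm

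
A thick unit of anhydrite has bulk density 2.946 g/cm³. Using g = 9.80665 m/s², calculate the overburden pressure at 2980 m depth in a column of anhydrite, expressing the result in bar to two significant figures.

anhydrite: 2946 kg/m³ × 9.80665 m/s² × 2980 m = 8.609×10^7 Pa = 860.9 bar

860 bar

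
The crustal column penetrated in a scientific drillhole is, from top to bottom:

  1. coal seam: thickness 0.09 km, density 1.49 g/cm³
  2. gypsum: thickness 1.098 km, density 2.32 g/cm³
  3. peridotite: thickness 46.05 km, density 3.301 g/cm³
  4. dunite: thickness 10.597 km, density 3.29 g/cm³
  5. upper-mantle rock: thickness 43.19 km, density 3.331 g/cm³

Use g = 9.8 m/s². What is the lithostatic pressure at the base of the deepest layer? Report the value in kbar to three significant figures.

coal seam: 1490 kg/m³ × 9.8 m/s² × 90 m = 1.314×10^6 Pa = 0.01314 kbar
gypsum: 2320 kg/m³ × 9.8 m/s² × 1098 m = 2.496×10^7 Pa = 0.2496 kbar
peridotite: 3301 kg/m³ × 9.8 m/s² × 46050 m = 1.490×10^9 Pa = 14.90 kbar
dunite: 3290 kg/m³ × 9.8 m/s² × 10597 m = 3.417×10^8 Pa = 3.417 kbar
upper-mantle rock: 3331 kg/m³ × 9.8 m/s² × 43190 m = 1.410×10^9 Pa = 14.10 kbar
Total = 0.01314 + 0.2496 + 14.90 + 3.417 + 14.10 = 32.675 kbar

32.7 kbar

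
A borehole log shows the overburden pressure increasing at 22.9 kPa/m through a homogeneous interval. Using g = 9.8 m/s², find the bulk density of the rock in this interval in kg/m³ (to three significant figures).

2340 kg/m³

ρ = (dP/dz)/g = 22.9 kPa/m / 9.8 m/s² = 22900 Pa/m / 9.8 m/s² = 2336.7 kg/m³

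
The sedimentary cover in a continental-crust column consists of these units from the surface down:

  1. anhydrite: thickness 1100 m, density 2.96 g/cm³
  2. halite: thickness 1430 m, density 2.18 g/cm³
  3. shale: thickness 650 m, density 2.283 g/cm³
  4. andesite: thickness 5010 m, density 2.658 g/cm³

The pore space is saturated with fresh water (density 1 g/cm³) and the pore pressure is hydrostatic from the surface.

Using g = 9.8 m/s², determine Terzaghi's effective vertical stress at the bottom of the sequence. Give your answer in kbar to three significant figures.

Overburden (lithostatic) stress σ_v:
anhydrite: 2960 kg/m³ × 9.8 m/s² × 1100 m = 3.191×10^7 Pa = 31.91 MPa
halite: 2180 kg/m³ × 9.8 m/s² × 1430 m = 3.055×10^7 Pa = 30.55 MPa
shale: 2283 kg/m³ × 9.8 m/s² × 650 m = 1.454×10^7 Pa = 14.54 MPa
andesite: 2658 kg/m³ × 9.8 m/s² × 5010 m = 1.305×10^8 Pa = 130.5 MPa
Total = 31.91 + 30.55 + 14.54 + 130.5 = 207.50 MPa
Pore pressure P_p = 1000 kg/m³ × 9.8 m/s² × 8190 m = 8.026×10^7 Pa = 80.26 MPa
Effective stress σ' = σ_v − P_p = 207.5 − 80.26 = 127.24 MPa = 1.2724 kbar

1.27 kbar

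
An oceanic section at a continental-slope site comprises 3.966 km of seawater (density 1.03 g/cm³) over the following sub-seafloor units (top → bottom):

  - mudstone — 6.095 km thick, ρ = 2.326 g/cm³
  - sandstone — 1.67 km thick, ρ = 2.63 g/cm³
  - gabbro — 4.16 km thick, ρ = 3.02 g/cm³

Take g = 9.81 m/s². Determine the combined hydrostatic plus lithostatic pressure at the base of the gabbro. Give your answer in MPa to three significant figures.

seawater: 1030 kg/m³ × 9.81 m/s² × 3966 m = 4.007×10^7 Pa = 40.07 MPa
mudstone: 2326 kg/m³ × 9.81 m/s² × 6095 m = 1.391×10^8 Pa = 139.1 MPa
sandstone: 2630 kg/m³ × 9.81 m/s² × 1670 m = 4.309×10^7 Pa = 43.09 MPa
gabbro: 3020 kg/m³ × 9.81 m/s² × 4160 m = 1.232×10^8 Pa = 123.2 MPa
Total = 40.07 + 139.1 + 43.09 + 123.2 = 345.48 MPa

345 MPa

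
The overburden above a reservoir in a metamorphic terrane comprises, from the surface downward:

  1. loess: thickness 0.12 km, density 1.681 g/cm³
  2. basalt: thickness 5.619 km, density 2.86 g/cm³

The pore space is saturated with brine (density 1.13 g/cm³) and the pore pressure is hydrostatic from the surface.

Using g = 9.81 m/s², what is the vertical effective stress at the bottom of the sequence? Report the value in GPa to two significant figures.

0.096 GPa

Overburden (lithostatic) stress σ_v:
loess: 1681 kg/m³ × 9.81 m/s² × 120 m = 1.979×10^6 Pa = 1.979 MPa
basalt: 2860 kg/m³ × 9.81 m/s² × 5619 m = 1.577×10^8 Pa = 157.7 MPa
Total = 1.979 + 157.7 = 159.63 MPa
Pore pressure P_p = 1130 kg/m³ × 9.81 m/s² × 5739 m = 6.362×10^7 Pa = 63.62 MPa
Effective stress σ' = σ_v − P_p = 159.6 − 63.62 = 96.010 MPa = 0.096010 GPa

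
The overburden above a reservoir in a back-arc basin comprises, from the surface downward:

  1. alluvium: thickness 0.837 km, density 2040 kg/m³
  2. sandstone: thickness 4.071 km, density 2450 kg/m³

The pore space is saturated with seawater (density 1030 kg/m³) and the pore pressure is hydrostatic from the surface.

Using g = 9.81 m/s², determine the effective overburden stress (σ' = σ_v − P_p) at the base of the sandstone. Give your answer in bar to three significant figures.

650 bar

Overburden (lithostatic) stress σ_v:
alluvium: 2040 kg/m³ × 9.81 m/s² × 837 m = 1.675×10^7 Pa = 16.75 MPa
sandstone: 2450 kg/m³ × 9.81 m/s² × 4071 m = 9.784×10^7 Pa = 97.84 MPa
Total = 16.75 + 97.84 = 114.59 MPa
Pore pressure P_p = 1030 kg/m³ × 9.81 m/s² × 4908 m = 4.959×10^7 Pa = 49.59 MPa
Effective stress σ' = σ_v − P_p = 114.6 − 49.59 = 65.003 MPa = 650.03 bar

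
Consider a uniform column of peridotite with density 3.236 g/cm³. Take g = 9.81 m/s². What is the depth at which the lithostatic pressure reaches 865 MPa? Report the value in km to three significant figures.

h = P/(ρg) = 865 MPa / (3236 kg/m³ × 9.81 m/s²) = 8.650×10^8 Pa / 31745 Pa/m = 27248 m
= 27.248 km

27.2 km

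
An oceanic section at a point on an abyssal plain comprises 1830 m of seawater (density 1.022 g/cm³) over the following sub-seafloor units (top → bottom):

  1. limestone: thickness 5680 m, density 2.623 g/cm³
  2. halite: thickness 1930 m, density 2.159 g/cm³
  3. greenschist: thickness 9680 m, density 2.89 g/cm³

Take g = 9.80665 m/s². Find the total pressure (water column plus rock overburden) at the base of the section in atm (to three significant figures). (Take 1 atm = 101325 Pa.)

4730 atm

seawater: 1022 kg/m³ × 9.80665 m/s² × 1830 m = 1.834×10^7 Pa = 181.0 atm
limestone: 2623 kg/m³ × 9.80665 m/s² × 5680 m = 1.461×10^8 Pa = 1442 atm
halite: 2159 kg/m³ × 9.80665 m/s² × 1930 m = 4.086×10^7 Pa = 403.3 atm
greenschist: 2890 kg/m³ × 9.80665 m/s² × 9680 m = 2.743×10^8 Pa = 2708 atm
Total = 181.0 + 1442 + 403.3 + 2708 = 4733.8 atm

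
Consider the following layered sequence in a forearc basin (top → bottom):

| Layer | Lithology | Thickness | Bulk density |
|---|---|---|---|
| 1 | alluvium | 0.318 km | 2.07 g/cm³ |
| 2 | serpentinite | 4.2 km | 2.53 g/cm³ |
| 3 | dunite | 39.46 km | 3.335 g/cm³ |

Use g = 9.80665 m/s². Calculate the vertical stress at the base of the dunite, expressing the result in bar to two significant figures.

alluvium: 2070 kg/m³ × 9.80665 m/s² × 318 m = 6.455×10^6 Pa = 64.55 bar
serpentinite: 2530 kg/m³ × 9.80665 m/s² × 4200 m = 1.042×10^8 Pa = 1042 bar
dunite: 3335 kg/m³ × 9.80665 m/s² × 39460 m = 1.291×10^9 Pa = 12905 bar
Total = 64.55 + 1042 + 12905 = 14012 bar

14000 bar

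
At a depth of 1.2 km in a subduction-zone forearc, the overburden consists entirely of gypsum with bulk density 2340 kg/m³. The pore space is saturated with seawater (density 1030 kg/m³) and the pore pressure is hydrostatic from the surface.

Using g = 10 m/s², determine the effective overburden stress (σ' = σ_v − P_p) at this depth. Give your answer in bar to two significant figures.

160 bar

Overburden (lithostatic) stress σ_v:
gypsum: 2340 kg/m³ × 10 m/s² × 1200 m = 2.808×10^7 Pa = 28.08 MPa
Pore pressure P_p = 1030 kg/m³ × 10 m/s² × 1200 m = 1.236×10^7 Pa = 12.36 MPa
Effective stress σ' = σ_v − P_p = 28.08 − 12.36 = 15.720 MPa = 157.20 bar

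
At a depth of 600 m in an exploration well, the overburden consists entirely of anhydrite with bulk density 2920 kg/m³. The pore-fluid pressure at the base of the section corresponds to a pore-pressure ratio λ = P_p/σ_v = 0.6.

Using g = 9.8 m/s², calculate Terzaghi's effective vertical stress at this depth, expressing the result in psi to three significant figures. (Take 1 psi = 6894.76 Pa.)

996 psi

Overburden (lithostatic) stress σ_v:
anhydrite: 2920 kg/m³ × 9.8 m/s² × 600 m = 1.717×10^7 Pa = 17.17 MPa
Pore pressure P_p = λ·σ_v = 0.6 × 17.17 MPa = 10.30 MPa
Effective stress σ' = σ_v − P_p = 17.17 − 10.30 = 6.8678 MPa = 996.10 psi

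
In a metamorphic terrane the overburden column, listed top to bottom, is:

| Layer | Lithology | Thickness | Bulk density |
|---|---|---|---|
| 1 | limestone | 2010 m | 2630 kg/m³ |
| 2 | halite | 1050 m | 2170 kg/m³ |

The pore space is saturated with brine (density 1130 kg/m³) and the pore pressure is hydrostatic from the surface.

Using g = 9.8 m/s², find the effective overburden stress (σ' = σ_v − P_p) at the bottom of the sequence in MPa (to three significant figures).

40.2 MPa

Overburden (lithostatic) stress σ_v:
limestone: 2630 kg/m³ × 9.8 m/s² × 2010 m = 5.181×10^7 Pa = 51.81 MPa
halite: 2170 kg/m³ × 9.8 m/s² × 1050 m = 2.233×10^7 Pa = 22.33 MPa
Total = 51.81 + 22.33 = 74.135 MPa
Pore pressure P_p = 1130 kg/m³ × 9.8 m/s² × 3060 m = 3.389×10^7 Pa = 33.89 MPa
Effective stress σ' = σ_v − P_p = 74.14 − 33.89 = 40.249 MPa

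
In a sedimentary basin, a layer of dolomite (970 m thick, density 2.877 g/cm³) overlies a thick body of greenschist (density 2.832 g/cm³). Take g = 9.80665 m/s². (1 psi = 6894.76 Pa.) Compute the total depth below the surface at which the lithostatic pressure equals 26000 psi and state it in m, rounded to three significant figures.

Pressure at base of upper layers: 2877×9.80665×970 = 2.737×10^7 Pa = 3969 psi
Remaining pressure to be supplied by greenschist: 1.793×10^8 − 2.737×10^7 = 1.519×10^8 Pa
Additional depth in greenschist = 1.519×10^8 Pa / (2832 kg/m³ × 9.80665 m/s²) = 5469.3 m
Total depth = 970 m + 5469.3 m = 6439.3 m

6440 m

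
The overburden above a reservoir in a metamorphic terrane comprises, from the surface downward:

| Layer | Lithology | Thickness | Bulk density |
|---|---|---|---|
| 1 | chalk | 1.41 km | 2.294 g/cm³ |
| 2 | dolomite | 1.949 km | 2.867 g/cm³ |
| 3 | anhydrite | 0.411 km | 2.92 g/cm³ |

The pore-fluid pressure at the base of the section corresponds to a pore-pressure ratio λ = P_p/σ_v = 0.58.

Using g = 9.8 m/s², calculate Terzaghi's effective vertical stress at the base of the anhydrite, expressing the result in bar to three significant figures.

413 bar

Overburden (lithostatic) stress σ_v:
chalk: 2294 kg/m³ × 9.8 m/s² × 1410 m = 3.170×10^7 Pa = 31.70 MPa
dolomite: 2867 kg/m³ × 9.8 m/s² × 1949 m = 5.476×10^7 Pa = 54.76 MPa
anhydrite: 2920 kg/m³ × 9.8 m/s² × 411 m = 1.176×10^7 Pa = 11.76 MPa
Total = 31.70 + 54.76 + 11.76 = 98.220 MPa
Pore pressure P_p = λ·σ_v = 0.58 × 98.22 MPa = 56.97 MPa
Effective stress σ' = σ_v − P_p = 98.22 − 56.97 = 41.252 MPa = 412.52 bar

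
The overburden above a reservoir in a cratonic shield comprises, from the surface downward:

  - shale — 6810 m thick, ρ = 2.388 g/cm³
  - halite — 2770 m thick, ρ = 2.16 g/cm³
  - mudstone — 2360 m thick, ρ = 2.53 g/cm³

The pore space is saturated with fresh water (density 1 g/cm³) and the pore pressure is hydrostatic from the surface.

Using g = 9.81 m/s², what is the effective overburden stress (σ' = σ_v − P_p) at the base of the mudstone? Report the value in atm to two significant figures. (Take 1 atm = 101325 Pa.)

1600 atm

Overburden (lithostatic) stress σ_v:
shale: 2388 kg/m³ × 9.81 m/s² × 6810 m = 1.595×10^8 Pa = 159.5 MPa
halite: 2160 kg/m³ × 9.81 m/s² × 2770 m = 5.870×10^7 Pa = 58.70 MPa
mudstone: 2530 kg/m³ × 9.81 m/s² × 2360 m = 5.857×10^7 Pa = 58.57 MPa
Total = 159.5 + 58.70 + 58.57 = 276.80 MPa
Pore pressure P_p = 1000 kg/m³ × 9.81 m/s² × 11940 m = 1.171×10^8 Pa = 117.1 MPa
Effective stress σ' = σ_v − P_p = 276.8 − 117.1 = 159.67 MPa = 1575.8 atm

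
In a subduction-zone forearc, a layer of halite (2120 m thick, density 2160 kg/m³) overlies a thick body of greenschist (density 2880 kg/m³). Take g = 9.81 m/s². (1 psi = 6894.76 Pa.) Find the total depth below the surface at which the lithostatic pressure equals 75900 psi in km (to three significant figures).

19.1 km

Pressure at base of upper layers: 2160×9.81×2120 = 4.492×10^7 Pa = 6515 psi
Remaining pressure to be supplied by greenschist: 5.233×10^8 − 4.492×10^7 = 4.784×10^8 Pa
Additional depth in greenschist = 4.784×10^8 Pa / (2880 kg/m³ × 9.81 m/s²) = 16932 m
Total depth = 2120 m + 16932 m = 19052 m
= 19.052 km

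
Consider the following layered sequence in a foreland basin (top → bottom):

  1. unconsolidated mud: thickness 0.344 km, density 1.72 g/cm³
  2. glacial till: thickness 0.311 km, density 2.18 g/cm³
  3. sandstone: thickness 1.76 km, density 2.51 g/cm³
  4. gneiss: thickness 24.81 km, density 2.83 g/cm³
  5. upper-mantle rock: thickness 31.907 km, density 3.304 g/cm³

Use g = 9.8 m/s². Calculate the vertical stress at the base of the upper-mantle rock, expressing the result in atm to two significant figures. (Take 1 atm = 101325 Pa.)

unconsolidated mud: 1720 kg/m³ × 9.8 m/s² × 344 m = 5.798×10^6 Pa = 57.23 atm
glacial till: 2180 kg/m³ × 9.8 m/s² × 311 m = 6.644×10^6 Pa = 65.57 atm
sandstone: 2510 kg/m³ × 9.8 m/s² × 1760 m = 4.329×10^7 Pa = 427.3 atm
gneiss: 2830 kg/m³ × 9.8 m/s² × 24810 m = 6.881×10^8 Pa = 6791 atm
upper-mantle rock: 3304 kg/m³ × 9.8 m/s² × 31907 m = 1.033×10^9 Pa = 10196 atm
Total = 57.23 + 65.57 + 427.3 + 6791 + 10196 = 17537 atm

18000 atm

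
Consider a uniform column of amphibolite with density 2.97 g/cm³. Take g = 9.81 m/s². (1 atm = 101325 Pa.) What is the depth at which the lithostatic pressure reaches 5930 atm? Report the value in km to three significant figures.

20.6 km

h = P/(ρg) = 5930 atm / (2970 kg/m³ × 9.81 m/s²) = 6.009×10^8 Pa / 29136 Pa/m = 20623 m
= 20.623 km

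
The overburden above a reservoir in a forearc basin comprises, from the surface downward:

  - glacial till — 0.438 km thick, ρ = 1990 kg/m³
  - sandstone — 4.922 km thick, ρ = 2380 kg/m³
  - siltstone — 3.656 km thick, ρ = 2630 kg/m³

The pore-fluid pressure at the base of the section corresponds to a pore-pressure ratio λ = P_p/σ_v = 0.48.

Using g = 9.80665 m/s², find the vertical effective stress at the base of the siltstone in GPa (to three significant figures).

Overburden (lithostatic) stress σ_v:
glacial till: 1990 kg/m³ × 9.80665 m/s² × 438 m = 8.548×10^6 Pa = 8.548 MPa
sandstone: 2380 kg/m³ × 9.80665 m/s² × 4922 m = 1.149×10^8 Pa = 114.9 MPa
siltstone: 2630 kg/m³ × 9.80665 m/s² × 3656 m = 9.429×10^7 Pa = 94.29 MPa
Total = 8.548 + 114.9 + 94.29 = 217.72 MPa
Pore pressure P_p = λ·σ_v = 0.48 × 217.7 MPa = 104.5 MPa
Effective stress σ' = σ_v − P_p = 217.7 − 104.5 = 113.21 MPa = 0.11321 GPa

0.113 GPa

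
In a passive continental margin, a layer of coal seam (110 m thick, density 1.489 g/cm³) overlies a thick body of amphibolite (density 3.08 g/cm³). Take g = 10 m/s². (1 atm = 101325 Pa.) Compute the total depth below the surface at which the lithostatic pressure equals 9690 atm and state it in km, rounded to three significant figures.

Pressure at base of upper layers: 1489×10×110 = 1.638×10^6 Pa = 16.16 atm
Remaining pressure to be supplied by amphibolite: 9.818×10^8 − 1.638×10^6 = 9.802×10^8 Pa
Additional depth in amphibolite = 9.802×10^8 Pa / (3080 kg/m³ × 10 m/s²) = 31825 m
Total depth = 110 m + 31825 m = 31935 m
= 31.935 km

31.9 km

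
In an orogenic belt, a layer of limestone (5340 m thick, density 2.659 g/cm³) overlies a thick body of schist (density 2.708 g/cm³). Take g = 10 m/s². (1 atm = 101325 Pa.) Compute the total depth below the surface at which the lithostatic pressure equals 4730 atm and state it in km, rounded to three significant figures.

Pressure at base of upper layers: 2659×10×5340 = 1.420×10^8 Pa = 1401 atm
Remaining pressure to be supplied by schist: 4.793×10^8 − 1.420×10^8 = 3.373×10^8 Pa
Additional depth in schist = 3.373×10^8 Pa / (2708 kg/m³ × 10 m/s²) = 12455 m
Total depth = 5340 m + 12455 m = 17795 m
= 17.795 km

17.8 km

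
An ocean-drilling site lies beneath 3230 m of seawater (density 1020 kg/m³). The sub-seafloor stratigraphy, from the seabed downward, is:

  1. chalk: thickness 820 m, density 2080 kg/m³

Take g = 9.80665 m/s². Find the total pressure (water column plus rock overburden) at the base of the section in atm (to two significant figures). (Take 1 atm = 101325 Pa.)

480 atm

seawater: 1020 kg/m³ × 9.80665 m/s² × 3230 m = 3.231×10^7 Pa = 318.9 atm
chalk: 2080 kg/m³ × 9.80665 m/s² × 820 m = 1.673×10^7 Pa = 165.1 atm
Total = 318.9 + 165.1 = 483.94 atm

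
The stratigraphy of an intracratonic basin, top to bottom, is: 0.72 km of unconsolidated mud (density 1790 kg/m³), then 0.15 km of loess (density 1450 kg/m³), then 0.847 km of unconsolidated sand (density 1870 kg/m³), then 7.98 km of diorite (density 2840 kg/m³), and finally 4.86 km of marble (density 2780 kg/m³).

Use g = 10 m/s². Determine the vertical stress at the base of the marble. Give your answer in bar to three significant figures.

unconsolidated mud: 1790 kg/m³ × 10 m/s² × 720 m = 1.289×10^7 Pa = 128.9 bar
loess: 1450 kg/m³ × 10 m/s² × 150 m = 2.175×10^6 Pa = 21.75 bar
unconsolidated sand: 1870 kg/m³ × 10 m/s² × 847 m = 1.584×10^7 Pa = 158.4 bar
diorite: 2840 kg/m³ × 10 m/s² × 7980 m = 2.266×10^8 Pa = 2266 bar
marble: 2780 kg/m³ × 10 m/s² × 4860 m = 1.351×10^8 Pa = 1351 bar
Total = 128.9 + 21.75 + 158.4 + 2266 + 1351 = 3926.4 bar

3930 bar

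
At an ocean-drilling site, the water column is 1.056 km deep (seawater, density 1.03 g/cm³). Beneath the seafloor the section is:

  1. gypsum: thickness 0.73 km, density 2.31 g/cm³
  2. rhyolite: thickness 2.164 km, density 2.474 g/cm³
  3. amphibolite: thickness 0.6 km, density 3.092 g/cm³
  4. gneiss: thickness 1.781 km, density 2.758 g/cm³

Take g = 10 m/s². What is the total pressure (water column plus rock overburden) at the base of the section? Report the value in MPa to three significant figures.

149 MPa

seawater: 1030 kg/m³ × 10 m/s² × 1056 m = 1.088×10^7 Pa = 10.88 MPa
gypsum: 2310 kg/m³ × 10 m/s² × 730 m = 1.686×10^7 Pa = 16.86 MPa
rhyolite: 2474 kg/m³ × 10 m/s² × 2164 m = 5.354×10^7 Pa = 53.54 MPa
amphibolite: 3092 kg/m³ × 10 m/s² × 600 m = 1.855×10^7 Pa = 18.55 MPa
gneiss: 2758 kg/m³ × 10 m/s² × 1781 m = 4.912×10^7 Pa = 49.12 MPa
Total = 10.88 + 16.86 + 53.54 + 18.55 + 49.12 = 148.95 MPa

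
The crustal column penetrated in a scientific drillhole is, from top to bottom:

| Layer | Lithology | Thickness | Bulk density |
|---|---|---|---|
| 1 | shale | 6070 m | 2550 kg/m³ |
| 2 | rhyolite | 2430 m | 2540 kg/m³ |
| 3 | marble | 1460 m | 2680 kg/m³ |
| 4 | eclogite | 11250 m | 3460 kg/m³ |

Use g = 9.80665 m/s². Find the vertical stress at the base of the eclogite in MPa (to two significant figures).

630 MPa

shale: 2550 kg/m³ × 9.80665 m/s² × 6070 m = 1.518×10^8 Pa = 151.8 MPa
rhyolite: 2540 kg/m³ × 9.80665 m/s² × 2430 m = 6.053×10^7 Pa = 60.53 MPa
marble: 2680 kg/m³ × 9.80665 m/s² × 1460 m = 3.837×10^7 Pa = 38.37 MPa
eclogite: 3460 kg/m³ × 9.80665 m/s² × 11250 m = 3.817×10^8 Pa = 381.7 MPa
Total = 151.8 + 60.53 + 38.37 + 381.7 = 632.42 MPa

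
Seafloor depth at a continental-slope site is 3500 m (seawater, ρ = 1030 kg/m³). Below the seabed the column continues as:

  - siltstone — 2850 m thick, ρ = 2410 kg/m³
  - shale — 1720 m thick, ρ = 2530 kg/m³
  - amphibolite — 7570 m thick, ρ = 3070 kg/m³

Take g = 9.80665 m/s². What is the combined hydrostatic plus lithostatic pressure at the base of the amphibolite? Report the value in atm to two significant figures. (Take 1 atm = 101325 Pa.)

seawater: 1030 kg/m³ × 9.80665 m/s² × 3500 m = 3.535×10^7 Pa = 348.9 atm
siltstone: 2410 kg/m³ × 9.80665 m/s² × 2850 m = 6.736×10^7 Pa = 664.8 atm
shale: 2530 kg/m³ × 9.80665 m/s² × 1720 m = 4.267×10^7 Pa = 421.2 atm
amphibolite: 3070 kg/m³ × 9.80665 m/s² × 7570 m = 2.279×10^8 Pa = 2249 atm
Total = 348.9 + 664.8 + 421.2 + 2249 = 3684.1 atm

3700 atm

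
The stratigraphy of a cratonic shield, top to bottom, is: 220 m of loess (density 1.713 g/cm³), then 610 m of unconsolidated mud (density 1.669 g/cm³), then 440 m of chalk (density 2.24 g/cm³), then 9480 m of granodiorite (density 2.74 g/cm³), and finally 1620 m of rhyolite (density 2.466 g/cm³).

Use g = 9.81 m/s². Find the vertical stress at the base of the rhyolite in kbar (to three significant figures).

loess: 1713 kg/m³ × 9.81 m/s² × 220 m = 3.697×10^6 Pa = 0.03697 kbar
unconsolidated mud: 1669 kg/m³ × 9.81 m/s² × 610 m = 9.987×10^6 Pa = 0.09987 kbar
chalk: 2240 kg/m³ × 9.81 m/s² × 440 m = 9.669×10^6 Pa = 0.09669 kbar
granodiorite: 2740 kg/m³ × 9.81 m/s² × 9480 m = 2.548×10^8 Pa = 2.548 kbar
rhyolite: 2466 kg/m³ × 9.81 m/s² × 1620 m = 3.919×10^7 Pa = 0.3919 kbar
Total = 0.03697 + 0.09987 + 0.09669 + 2.548 + 0.3919 = 3.1736 kbar

3.17 kbar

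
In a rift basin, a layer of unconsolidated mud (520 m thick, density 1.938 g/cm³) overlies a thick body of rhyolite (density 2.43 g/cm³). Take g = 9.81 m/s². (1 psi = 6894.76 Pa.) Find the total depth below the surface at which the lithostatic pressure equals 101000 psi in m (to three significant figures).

29300 m

Pressure at base of upper layers: 1938×9.81×520 = 9.886×10^6 Pa = 1434 psi
Remaining pressure to be supplied by rhyolite: 6.964×10^8 − 9.886×10^6 = 6.865×10^8 Pa
Additional depth in rhyolite = 6.865×10^8 Pa / (2430 kg/m³ × 9.81 m/s²) = 28798 m
Total depth = 520 m + 28798 m = 29318 m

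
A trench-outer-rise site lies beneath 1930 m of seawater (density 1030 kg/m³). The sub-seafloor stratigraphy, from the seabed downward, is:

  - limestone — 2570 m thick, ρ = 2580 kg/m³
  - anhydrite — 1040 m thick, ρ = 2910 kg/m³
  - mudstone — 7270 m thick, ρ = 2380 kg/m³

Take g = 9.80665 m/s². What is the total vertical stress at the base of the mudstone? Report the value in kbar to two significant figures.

2.8 kbar

seawater: 1030 kg/m³ × 9.80665 m/s² × 1930 m = 1.949×10^7 Pa = 0.1949 kbar
limestone: 2580 kg/m³ × 9.80665 m/s² × 2570 m = 6.502×10^7 Pa = 0.6502 kbar
anhydrite: 2910 kg/m³ × 9.80665 m/s² × 1040 m = 2.968×10^7 Pa = 0.2968 kbar
mudstone: 2380 kg/m³ × 9.80665 m/s² × 7270 m = 1.697×10^8 Pa = 1.697 kbar
Total = 0.1949 + 0.6502 + 0.2968 + 1.697 = 2.8388 kbar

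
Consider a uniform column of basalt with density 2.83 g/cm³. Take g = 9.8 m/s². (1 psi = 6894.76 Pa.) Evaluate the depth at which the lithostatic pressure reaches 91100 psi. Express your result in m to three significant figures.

22600 m

h = P/(ρg) = 91100 psi / (2830 kg/m³ × 9.8 m/s²) = 6.281×10^8 Pa / 27734 Pa/m = 22648 m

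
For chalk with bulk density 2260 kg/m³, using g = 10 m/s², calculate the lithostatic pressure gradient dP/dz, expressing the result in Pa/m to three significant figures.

22600 Pa/m

dP/dz = ρg = 2260 kg/m³ × 10 m/s² = 22600 Pa/m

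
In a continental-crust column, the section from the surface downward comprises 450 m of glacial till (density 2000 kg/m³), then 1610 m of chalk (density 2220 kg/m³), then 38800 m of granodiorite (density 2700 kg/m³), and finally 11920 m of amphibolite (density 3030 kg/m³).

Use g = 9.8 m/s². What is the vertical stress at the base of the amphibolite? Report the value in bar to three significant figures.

14200 bar

glacial till: 2000 kg/m³ × 9.8 m/s² × 450 m = 8.820×10^6 Pa = 88.20 bar
chalk: 2220 kg/m³ × 9.8 m/s² × 1610 m = 3.503×10^7 Pa = 350.3 bar
granodiorite: 2700 kg/m³ × 9.8 m/s² × 38800 m = 1.027×10^9 Pa = 10266 bar
amphibolite: 3030 kg/m³ × 9.8 m/s² × 11920 m = 3.540×10^8 Pa = 3540 bar
Total = 88.20 + 350.3 + 10266 + 3540 = 14244 bar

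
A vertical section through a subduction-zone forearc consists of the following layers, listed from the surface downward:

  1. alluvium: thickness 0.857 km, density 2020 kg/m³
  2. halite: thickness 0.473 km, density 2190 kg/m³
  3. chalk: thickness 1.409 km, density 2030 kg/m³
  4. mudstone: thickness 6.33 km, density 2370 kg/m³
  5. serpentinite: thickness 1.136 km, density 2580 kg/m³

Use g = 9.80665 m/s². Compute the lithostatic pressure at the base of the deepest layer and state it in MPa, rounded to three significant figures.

alluvium: 2020 kg/m³ × 9.80665 m/s² × 857 m = 1.698×10^7 Pa = 16.98 MPa
halite: 2190 kg/m³ × 9.80665 m/s² × 473 m = 1.016×10^7 Pa = 10.16 MPa
chalk: 2030 kg/m³ × 9.80665 m/s² × 1409 m = 2.805×10^7 Pa = 28.05 MPa
mudstone: 2370 kg/m³ × 9.80665 m/s² × 6330 m = 1.471×10^8 Pa = 147.1 MPa
serpentinite: 2580 kg/m³ × 9.80665 m/s² × 1136 m = 2.874×10^7 Pa = 28.74 MPa
Total = 16.98 + 10.16 + 28.05 + 147.1 + 28.74 = 231.05 MPa

231 MPa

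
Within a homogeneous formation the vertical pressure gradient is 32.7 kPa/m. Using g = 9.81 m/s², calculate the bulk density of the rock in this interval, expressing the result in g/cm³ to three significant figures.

ρ = (dP/dz)/g = 32.7 kPa/m / 9.81 m/s² = 32700 Pa/m / 9.81 m/s² = 3333.3 kg/m³
= 3.333 g/cm³

3.33 g/cm³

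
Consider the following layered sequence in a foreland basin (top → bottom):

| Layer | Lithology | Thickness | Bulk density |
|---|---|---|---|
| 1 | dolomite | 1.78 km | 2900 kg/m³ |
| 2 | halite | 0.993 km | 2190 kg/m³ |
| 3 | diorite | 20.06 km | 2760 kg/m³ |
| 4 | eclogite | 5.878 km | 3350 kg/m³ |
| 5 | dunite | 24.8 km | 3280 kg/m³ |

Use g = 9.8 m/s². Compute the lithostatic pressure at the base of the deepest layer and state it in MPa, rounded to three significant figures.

1600 MPa

dolomite: 2900 kg/m³ × 9.8 m/s² × 1780 m = 5.059×10^7 Pa = 50.59 MPa
halite: 2190 kg/m³ × 9.8 m/s² × 993 m = 2.131×10^7 Pa = 21.31 MPa
diorite: 2760 kg/m³ × 9.8 m/s² × 20060 m = 5.426×10^8 Pa = 542.6 MPa
eclogite: 3350 kg/m³ × 9.8 m/s² × 5878 m = 1.930×10^8 Pa = 193.0 MPa
dunite: 3280 kg/m³ × 9.8 m/s² × 24800 m = 7.972×10^8 Pa = 797.2 MPa
Total = 50.59 + 21.31 + 542.6 + 193.0 + 797.2 = 1604.6 MPa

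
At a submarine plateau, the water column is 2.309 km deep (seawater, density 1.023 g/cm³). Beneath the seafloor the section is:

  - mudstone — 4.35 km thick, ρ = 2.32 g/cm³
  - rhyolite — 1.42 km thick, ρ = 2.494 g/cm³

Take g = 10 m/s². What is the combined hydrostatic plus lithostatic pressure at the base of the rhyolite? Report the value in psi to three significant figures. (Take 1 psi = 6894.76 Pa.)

seawater: 1023 kg/m³ × 10 m/s² × 2309 m = 2.362×10^7 Pa = 3426 psi
mudstone: 2320 kg/m³ × 10 m/s² × 4350 m = 1.009×10^8 Pa = 14637 psi
rhyolite: 2494 kg/m³ × 10 m/s² × 1420 m = 3.541×10^7 Pa = 5136 psi
Total = 3426 + 14637 + 5136 = 23200 psi

23200 psi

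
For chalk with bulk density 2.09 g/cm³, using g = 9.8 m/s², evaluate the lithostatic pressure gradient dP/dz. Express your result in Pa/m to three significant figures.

20500 Pa/m

dP/dz = ρg = 2090 kg/m³ × 9.8 m/s² = 20482 Pa/m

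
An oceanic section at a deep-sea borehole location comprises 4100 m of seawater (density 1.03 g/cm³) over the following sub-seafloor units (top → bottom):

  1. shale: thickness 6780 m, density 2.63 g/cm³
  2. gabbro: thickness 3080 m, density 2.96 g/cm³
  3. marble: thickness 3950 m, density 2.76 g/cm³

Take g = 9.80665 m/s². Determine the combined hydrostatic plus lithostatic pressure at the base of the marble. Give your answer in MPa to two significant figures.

seawater: 1030 kg/m³ × 9.80665 m/s² × 4100 m = 4.141×10^7 Pa = 41.41 MPa
shale: 2630 kg/m³ × 9.80665 m/s² × 6780 m = 1.749×10^8 Pa = 174.9 MPa
gabbro: 2960 kg/m³ × 9.80665 m/s² × 3080 m = 8.941×10^7 Pa = 89.41 MPa
marble: 2760 kg/m³ × 9.80665 m/s² × 3950 m = 1.069×10^8 Pa = 106.9 MPa
Total = 41.41 + 174.9 + 89.41 + 106.9 = 412.60 MPa

410 MPa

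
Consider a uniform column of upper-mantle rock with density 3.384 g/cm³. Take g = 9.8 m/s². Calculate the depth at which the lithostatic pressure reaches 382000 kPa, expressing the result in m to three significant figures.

h = P/(ρg) = 382000 kPa / (3384 kg/m³ × 9.8 m/s²) = 3.820×10^8 Pa / 33163 Pa/m = 11519 m

11500 m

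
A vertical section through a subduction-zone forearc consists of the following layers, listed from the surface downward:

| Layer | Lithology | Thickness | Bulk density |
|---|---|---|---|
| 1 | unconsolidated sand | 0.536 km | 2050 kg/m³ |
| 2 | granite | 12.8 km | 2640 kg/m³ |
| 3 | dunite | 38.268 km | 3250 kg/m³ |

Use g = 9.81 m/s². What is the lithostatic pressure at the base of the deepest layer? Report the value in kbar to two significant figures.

16 kbar

unconsolidated sand: 2050 kg/m³ × 9.81 m/s² × 536 m = 1.078×10^7 Pa = 0.1078 kbar
granite: 2640 kg/m³ × 9.81 m/s² × 12800 m = 3.315×10^8 Pa = 3.315 kbar
dunite: 3250 kg/m³ × 9.81 m/s² × 38268 m = 1.220×10^9 Pa = 12.20 kbar
Total = 0.1078 + 3.315 + 12.20 = 15.624 kbar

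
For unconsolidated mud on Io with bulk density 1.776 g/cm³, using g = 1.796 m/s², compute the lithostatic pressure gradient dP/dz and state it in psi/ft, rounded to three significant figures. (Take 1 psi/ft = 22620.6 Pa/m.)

0.141 psi/ft

dP/dz = ρg = 1776 kg/m³ × 1.796 m/s² = 3189.7 Pa/m
= 3189.7 Pa/m × (1 psi/ft / 22621 Pa/m) = 0.14101 psi/ft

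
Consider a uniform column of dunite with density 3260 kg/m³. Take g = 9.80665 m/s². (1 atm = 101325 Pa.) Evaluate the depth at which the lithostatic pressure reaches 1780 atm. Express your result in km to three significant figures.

5.64 km

h = P/(ρg) = 1780 atm / (3260 kg/m³ × 9.80665 m/s²) = 1.804×10^8 Pa / 31970 Pa/m = 5641.5 m
= 5.6415 km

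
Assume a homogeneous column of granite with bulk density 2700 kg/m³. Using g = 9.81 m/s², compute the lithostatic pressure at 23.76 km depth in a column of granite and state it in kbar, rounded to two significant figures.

6.3 kbar

granite: 2700 kg/m³ × 9.81 m/s² × 23760 m = 6.293×10^8 Pa = 6.293 kbar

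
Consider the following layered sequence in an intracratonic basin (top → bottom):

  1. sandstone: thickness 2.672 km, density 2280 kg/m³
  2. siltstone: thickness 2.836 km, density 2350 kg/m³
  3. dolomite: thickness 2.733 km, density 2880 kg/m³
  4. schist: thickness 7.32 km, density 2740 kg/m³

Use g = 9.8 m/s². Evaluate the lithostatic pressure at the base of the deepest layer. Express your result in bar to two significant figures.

4000 bar

sandstone: 2280 kg/m³ × 9.8 m/s² × 2672 m = 5.970×10^7 Pa = 597.0 bar
siltstone: 2350 kg/m³ × 9.8 m/s² × 2836 m = 6.531×10^7 Pa = 653.1 bar
dolomite: 2880 kg/m³ × 9.8 m/s² × 2733 m = 7.714×10^7 Pa = 771.4 bar
schist: 2740 kg/m³ × 9.8 m/s² × 7320 m = 1.966×10^8 Pa = 1966 bar
Total = 597.0 + 653.1 + 771.4 + 1966 = 3987.1 bar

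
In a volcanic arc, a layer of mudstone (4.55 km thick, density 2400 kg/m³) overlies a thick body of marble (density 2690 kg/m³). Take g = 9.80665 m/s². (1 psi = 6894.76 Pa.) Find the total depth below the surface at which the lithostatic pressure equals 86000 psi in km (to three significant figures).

Pressure at base of upper layers: 2400×9.80665×4550 = 1.071×10^8 Pa = 15532 psi
Remaining pressure to be supplied by marble: 5.929×10^8 − 1.071×10^8 = 4.859×10^8 Pa
Additional depth in marble = 4.859×10^8 Pa / (2690 kg/m³ × 9.80665 m/s²) = 18418 m
Total depth = 4550 m + 18418 m = 22968 m
= 22.968 km

23.0 km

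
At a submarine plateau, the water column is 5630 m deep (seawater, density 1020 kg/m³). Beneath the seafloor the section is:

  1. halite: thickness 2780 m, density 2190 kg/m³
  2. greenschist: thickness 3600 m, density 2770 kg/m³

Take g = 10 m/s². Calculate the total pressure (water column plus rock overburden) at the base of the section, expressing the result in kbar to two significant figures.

seawater: 1020 kg/m³ × 10 m/s² × 5630 m = 5.743×10^7 Pa = 0.5743 kbar
halite: 2190 kg/m³ × 10 m/s² × 2780 m = 6.088×10^7 Pa = 0.6088 kbar
greenschist: 2770 kg/m³ × 10 m/s² × 3600 m = 9.972×10^7 Pa = 0.9972 kbar
Total = 0.5743 + 0.6088 + 0.9972 = 2.1803 kbar

2.2 kbar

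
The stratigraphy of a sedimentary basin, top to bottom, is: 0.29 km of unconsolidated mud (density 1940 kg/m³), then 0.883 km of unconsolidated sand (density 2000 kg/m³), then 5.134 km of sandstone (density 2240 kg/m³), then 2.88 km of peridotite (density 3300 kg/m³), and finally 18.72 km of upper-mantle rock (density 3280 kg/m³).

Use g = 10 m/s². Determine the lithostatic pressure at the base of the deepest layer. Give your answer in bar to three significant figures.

unconsolidated mud: 1940 kg/m³ × 10 m/s² × 290 m = 5.626×10^6 Pa = 56.26 bar
unconsolidated sand: 2000 kg/m³ × 10 m/s² × 883 m = 1.766×10^7 Pa = 176.6 bar
sandstone: 2240 kg/m³ × 10 m/s² × 5134 m = 1.150×10^8 Pa = 1150 bar
peridotite: 3300 kg/m³ × 10 m/s² × 2880 m = 9.504×10^7 Pa = 950.4 bar
upper-mantle rock: 3280 kg/m³ × 10 m/s² × 18720 m = 6.140×10^8 Pa = 6140 bar
Total = 56.26 + 176.6 + 1150 + 950.4 + 6140 = 8473.4 bar

8470 bar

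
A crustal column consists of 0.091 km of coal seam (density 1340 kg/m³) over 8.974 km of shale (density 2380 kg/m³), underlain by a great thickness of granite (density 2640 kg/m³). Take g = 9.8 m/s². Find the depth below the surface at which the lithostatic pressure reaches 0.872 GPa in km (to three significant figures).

34.6 km

Pressure at base of upper layers: 1340×9.8×91 + 2380×9.8×8974 = 2.105×10^8 Pa = 0.2105 GPa
Remaining pressure to be supplied by granite: 8.720×10^8 − 2.105×10^8 = 6.615×10^8 Pa
Additional depth in granite = 6.615×10^8 Pa / (2640 kg/m³ × 9.8 m/s²) = 25568 m
Total depth = 9065 m + 25568 m = 34633 m
= 34.633 km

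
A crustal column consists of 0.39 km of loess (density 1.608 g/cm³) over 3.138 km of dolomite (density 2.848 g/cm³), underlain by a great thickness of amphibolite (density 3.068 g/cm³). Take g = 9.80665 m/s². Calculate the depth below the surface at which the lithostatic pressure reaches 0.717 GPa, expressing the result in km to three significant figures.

24.2 km

Pressure at base of upper layers: 1608×9.80665×390 + 2848×9.80665×3138 = 9.379×10^7 Pa = 0.09379 GPa
Remaining pressure to be supplied by amphibolite: 7.170×10^8 − 9.379×10^7 = 6.232×10^8 Pa
Additional depth in amphibolite = 6.232×10^8 Pa / (3068 kg/m³ × 9.80665 m/s²) = 20714 m
Total depth = 3528 m + 20714 m = 24242 m
= 24.242 km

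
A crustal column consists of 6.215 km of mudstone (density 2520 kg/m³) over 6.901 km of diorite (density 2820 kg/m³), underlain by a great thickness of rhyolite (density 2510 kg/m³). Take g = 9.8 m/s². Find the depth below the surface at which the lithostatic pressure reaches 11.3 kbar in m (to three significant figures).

45100 m

Pressure at base of upper layers: 2520×9.8×6215 + 2820×9.8×6901 = 3.442×10^8 Pa = 3.442 kbar
Remaining pressure to be supplied by rhyolite: 1.130×10^9 − 3.442×10^8 = 7.858×10^8 Pa
Additional depth in rhyolite = 7.858×10^8 Pa / (2510 kg/m³ × 9.8 m/s²) = 31946 m
Total depth = 13116 m + 31946 m = 45062 m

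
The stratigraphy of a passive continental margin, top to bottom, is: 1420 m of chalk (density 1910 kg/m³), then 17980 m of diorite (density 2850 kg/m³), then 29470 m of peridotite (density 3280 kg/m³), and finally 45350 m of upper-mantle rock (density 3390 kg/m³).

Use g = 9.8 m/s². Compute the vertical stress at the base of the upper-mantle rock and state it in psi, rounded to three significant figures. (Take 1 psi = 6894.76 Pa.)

chalk: 1910 kg/m³ × 9.8 m/s² × 1420 m = 2.658×10^7 Pa = 3855 psi
diorite: 2850 kg/m³ × 9.8 m/s² × 17980 m = 5.022×10^8 Pa = 72835 psi
peridotite: 3280 kg/m³ × 9.8 m/s² × 29470 m = 9.473×10^8 Pa = 1.374×10^5 psi
upper-mantle rock: 3390 kg/m³ × 9.8 m/s² × 45350 m = 1.507×10^9 Pa = 2.185×10^5 psi
Total = 3855 + 72835 + 1.374×10^5 + 2.185×10^5 = 4.3260×10^5 psi

433000 psi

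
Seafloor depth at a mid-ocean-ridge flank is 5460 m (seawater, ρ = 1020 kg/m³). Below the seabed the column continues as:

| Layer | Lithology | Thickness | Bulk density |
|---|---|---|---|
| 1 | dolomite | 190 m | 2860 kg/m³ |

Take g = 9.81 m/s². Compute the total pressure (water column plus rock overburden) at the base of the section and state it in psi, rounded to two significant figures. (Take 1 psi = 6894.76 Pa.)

8700 psi

seawater: 1020 kg/m³ × 9.81 m/s² × 5460 m = 5.463×10^7 Pa = 7924 psi
dolomite: 2860 kg/m³ × 9.81 m/s² × 190 m = 5.331×10^6 Pa = 773.2 psi
Total = 7924 + 773.2 = 8697.1 psi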